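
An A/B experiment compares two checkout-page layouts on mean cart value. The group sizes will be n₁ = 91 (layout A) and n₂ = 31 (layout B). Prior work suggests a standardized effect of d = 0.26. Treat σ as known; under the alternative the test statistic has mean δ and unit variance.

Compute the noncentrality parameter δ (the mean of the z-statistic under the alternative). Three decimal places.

δ ≈ 1.250

The noncentrality parameter scales effect size by the design's sample-size factor: δ = d / √(1/n₁ + 1/n₂) = 0.26 / √(1/91 + 1/31) = 1.2502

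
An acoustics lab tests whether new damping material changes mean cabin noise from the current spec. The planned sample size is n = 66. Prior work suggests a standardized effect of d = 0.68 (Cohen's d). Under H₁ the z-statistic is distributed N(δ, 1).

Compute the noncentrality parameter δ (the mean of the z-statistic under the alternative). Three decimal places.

δ ≈ 5.524

δ = d·√n = 0.68 × √66 = 5.5243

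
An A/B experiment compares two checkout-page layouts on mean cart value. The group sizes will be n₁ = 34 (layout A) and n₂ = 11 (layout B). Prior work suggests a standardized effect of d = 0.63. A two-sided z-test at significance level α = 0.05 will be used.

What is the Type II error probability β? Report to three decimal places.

Noncentrality parameter: δ = d / √(1/n₁ + 1/n₂) = 0.63 / √(1/34 + 1/11) = 1.8162
Two-sided α = 0.05 → critical value z_{0.025} = 1.960.
Power = Φ(δ − 1.960) + Φ(−δ − 1.960) = Φ(-0.144) + Φ(-3.776) = 0.4429 + 0.0001 = 0.4429.
Type II error: β = 1 − power = 1 − 0.4429 = 0.5571.

β ≈ 0.557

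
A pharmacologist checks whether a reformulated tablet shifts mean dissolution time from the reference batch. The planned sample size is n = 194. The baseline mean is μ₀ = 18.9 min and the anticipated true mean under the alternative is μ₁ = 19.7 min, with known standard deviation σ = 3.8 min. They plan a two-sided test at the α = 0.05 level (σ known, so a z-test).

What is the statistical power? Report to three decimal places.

Power ≈ 0.835

Standardized effect: d = |μ₁ − μ₀| / σ = |19.7 − 18.9| / 3.8 = 0.2105
Noncentrality parameter: δ = d·√n = 0.2105 × √194 = 2.9323
Critical value for a two-sided test at α = 0.05: z_{α/2} = 1.960.
Power = Φ(δ − 1.960) + Φ(−δ − 1.960) = Φ(0.972) + Φ(-4.892) = 0.8346 + 0.0000 = 0.8346.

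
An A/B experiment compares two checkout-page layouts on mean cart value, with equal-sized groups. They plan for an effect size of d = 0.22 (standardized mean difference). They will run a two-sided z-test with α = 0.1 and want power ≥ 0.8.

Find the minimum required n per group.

For power 0.8 need Φ(δ − z_{0.05}) = 0.8, so δ = z_{0.05} + z_{0.20} = 1.645 + 0.842 = 2.486.
(The Φ(−δ − z_{α/2}) term is vanishingly small for δ > 0 and is dropped in the standard sample-size formula.)
δ = d·√(n/2) ⇒ n = 2(δ/d)² = 2 × (2.486 / 0.22)² = 255.48.
Rounding up, n = 256 per group.

n = 256 per group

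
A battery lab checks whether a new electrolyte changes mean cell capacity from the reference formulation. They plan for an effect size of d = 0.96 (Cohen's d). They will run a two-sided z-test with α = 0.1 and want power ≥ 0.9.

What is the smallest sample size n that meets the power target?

n = 10

For power 0.9 need Φ(δ − z_{0.05}) = 0.9, so δ = z_{0.05} + z_{0.10} = 1.645 + 1.282 = 2.926.
(For δ > 0 the lower-tail rejection region contributes negligibly to power, so the one-term inversion is standard.)
δ = d·√n ⇒ n = (δ/d)² = (2.926 / 0.96)² = 9.29.
Rounding up, n = 10.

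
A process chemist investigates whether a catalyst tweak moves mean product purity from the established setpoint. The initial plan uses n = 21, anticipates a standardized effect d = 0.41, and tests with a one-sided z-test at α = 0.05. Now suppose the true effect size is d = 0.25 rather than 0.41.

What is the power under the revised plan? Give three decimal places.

With d = 0.25: δ = d·√n = 0.25 × √21 = 1.1456. Critical value z_{0.05} = 1.645.
Revised power = P(Z > 1.645 − δ) = Φ(-0.499) = 0.3088.

Power ≈ 0.309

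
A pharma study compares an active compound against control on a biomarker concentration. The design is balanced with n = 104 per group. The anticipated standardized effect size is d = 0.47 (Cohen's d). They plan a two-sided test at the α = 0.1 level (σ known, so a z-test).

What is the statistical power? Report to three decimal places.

Power ≈ 0.959

Noncentrality parameter: δ = d·√(n/2) = 0.47 × √(104/2) = 3.3892
Two-sided α = 0.1 → critical value z_{0.05} = 1.645.
Power = Φ(δ − 1.645) + Φ(−δ − 1.645) = Φ(1.744) + Φ(-5.034) = 0.9595 + 0.0000 = 0.9595.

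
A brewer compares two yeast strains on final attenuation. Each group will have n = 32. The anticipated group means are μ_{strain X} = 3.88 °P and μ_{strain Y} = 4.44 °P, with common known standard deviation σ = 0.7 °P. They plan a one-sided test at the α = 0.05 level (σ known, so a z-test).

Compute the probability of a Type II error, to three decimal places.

Standardized effect: d = |μ_{strain X} − μ_{strain Y}| / σ = |3.88 − 4.44| / 0.7 = 0.8000
Noncentrality parameter: δ = d·√(n/2) = 0.8000 × √(32/2) = 3.2000
Critical value for a one-sided test at α = 0.05: z_α = 1.645.
Power = Φ(δ − 1.645) = Φ(1.555) = 0.9400.
Type II error: β = 1 − power = 1 − 0.9400 = 0.0600.

β ≈ 0.060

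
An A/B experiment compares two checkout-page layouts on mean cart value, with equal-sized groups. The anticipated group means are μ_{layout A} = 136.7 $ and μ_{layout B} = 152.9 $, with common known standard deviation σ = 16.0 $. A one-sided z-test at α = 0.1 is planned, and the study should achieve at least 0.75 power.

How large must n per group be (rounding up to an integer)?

Standardized effect: d = |μ_{layout A} − μ_{layout B}| / σ = |136.7 − 152.9| / 16.0 = 1.0125
Set Φ(δ − 1.282) = 0.75; then δ − 1.282 = Φ⁻¹(0.75) = 0.674, giving δ = 1.956.
δ = d·√(n/2) ⇒ n = 2(δ/d)² = 2 × (1.956 / 1.0125)² = 7.46.
Round up to the next whole unit.

n = 8 per group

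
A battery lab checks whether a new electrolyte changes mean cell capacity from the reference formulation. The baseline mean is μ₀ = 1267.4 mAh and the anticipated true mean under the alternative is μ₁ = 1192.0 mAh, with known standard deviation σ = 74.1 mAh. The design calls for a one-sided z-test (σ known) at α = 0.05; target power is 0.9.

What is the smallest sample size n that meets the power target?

Standardized effect: d = |μ₁ − μ₀| / σ = |1192.0 − 1267.4| / 74.1 = 1.0175
For power 0.9 need Φ(δ − z_{0.05}) = 0.9, so δ = z_{0.05} + z_{0.10} = 1.645 + 1.282 = 2.926.
δ = d·√n ⇒ n = (δ/d)² = (2.926 / 1.0175)² = 8.27.
Round up to the next whole unit.

n = 9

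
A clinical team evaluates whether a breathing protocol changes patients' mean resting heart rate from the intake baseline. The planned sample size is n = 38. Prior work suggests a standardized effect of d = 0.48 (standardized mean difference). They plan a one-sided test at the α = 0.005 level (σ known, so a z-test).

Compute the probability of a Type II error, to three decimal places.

Noncentrality parameter: δ = d·√n = 0.48 × √38 = 2.9589
One-sided α = 0.005 → critical value z_{0.005} = 2.576.
Power = Φ(δ − 2.576) = Φ(0.383) = 0.6492.
Type II error: β = 1 − power = 1 − 0.6492 = 0.3508.

β ≈ 0.351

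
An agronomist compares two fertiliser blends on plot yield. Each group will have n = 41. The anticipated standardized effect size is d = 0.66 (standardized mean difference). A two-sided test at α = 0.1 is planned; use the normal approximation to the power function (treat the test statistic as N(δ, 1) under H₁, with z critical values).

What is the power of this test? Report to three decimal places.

Noncentrality parameter: δ = d·√(n/2) = 0.66 × √(41/2) = 2.9883
Two-sided α = 0.1 → critical value z_{0.05} = 1.645.
Power = Φ(δ − 1.645) + Φ(−δ − 1.645) = Φ(1.343) + Φ(-4.633) = 0.9104 + 0.0000 = 0.9104.

Power ≈ 0.910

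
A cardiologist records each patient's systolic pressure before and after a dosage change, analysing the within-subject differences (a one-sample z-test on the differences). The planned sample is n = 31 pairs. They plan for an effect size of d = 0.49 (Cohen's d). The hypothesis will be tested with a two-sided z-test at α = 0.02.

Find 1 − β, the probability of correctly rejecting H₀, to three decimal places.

Noncentrality parameter: δ = d·√n = 0.49 × √31 = 2.7282
Two-sided α = 0.02 → critical value z_{0.01} = 2.326.
Power = Φ(δ − 2.326) + Φ(−δ − 2.326) = Φ(0.402) + Φ(-5.055) = 0.6561 + 0.0000 = 0.6561.

Power ≈ 0.656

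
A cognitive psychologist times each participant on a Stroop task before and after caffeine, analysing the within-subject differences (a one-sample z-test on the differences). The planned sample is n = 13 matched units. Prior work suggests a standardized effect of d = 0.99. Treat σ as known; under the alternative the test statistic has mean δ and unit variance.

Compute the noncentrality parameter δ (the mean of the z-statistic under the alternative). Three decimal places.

δ ≈ 3.569

The noncentrality parameter scales effect size by the design's sample-size factor: δ = d·√n = 0.99 × √13 = 3.5695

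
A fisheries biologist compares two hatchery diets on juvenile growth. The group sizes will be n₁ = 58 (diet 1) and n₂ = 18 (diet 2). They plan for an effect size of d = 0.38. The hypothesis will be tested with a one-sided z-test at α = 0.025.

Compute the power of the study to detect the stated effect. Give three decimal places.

Power ≈ 0.291

Noncentrality parameter: δ = d / √(1/n₁ + 1/n₂) = 0.38 / √(1/58 + 1/18) = 1.4084
One-sided α = 0.025 → critical value z_{0.025} = 1.960.
Power = P(Z > 1.960 − δ) = Φ(-0.552) = 0.2906.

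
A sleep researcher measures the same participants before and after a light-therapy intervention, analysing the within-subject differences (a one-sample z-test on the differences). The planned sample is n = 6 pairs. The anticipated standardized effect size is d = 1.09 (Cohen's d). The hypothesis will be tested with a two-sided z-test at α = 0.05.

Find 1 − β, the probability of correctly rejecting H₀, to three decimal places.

Power ≈ 0.761

Noncentrality parameter: δ = d·√n = 1.09 × √6 = 2.6699
Two-sided α = 0.05 → critical value z_{0.025} = 1.960.
Power = Φ(δ − 1.960) + Φ(−δ − 1.960) = Φ(0.710) + Φ(-4.630) = 0.7611 + 0.0000 = 0.7611.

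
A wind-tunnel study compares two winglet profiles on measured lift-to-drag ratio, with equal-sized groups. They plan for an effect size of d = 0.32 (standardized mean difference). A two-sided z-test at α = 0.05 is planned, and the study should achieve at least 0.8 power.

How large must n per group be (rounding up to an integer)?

Set Φ(δ − 1.960) = 0.8; then δ − 1.960 = Φ⁻¹(0.8) = 0.842, giving δ = 2.802.
(Ignoring the negligible lower-tail rejection probability gives the usual closed-form inversion.)
δ = d·√(n/2) ⇒ n = 2(δ/d)² = 2 × (2.802 / 0.32)² = 153.30.
Round up to the next whole unit.

n = 154 per group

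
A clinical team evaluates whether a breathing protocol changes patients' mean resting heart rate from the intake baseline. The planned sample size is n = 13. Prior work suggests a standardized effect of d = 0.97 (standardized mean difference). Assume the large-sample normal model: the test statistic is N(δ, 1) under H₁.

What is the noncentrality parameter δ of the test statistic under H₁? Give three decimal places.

δ = d·√n = 0.97 × √13 = 3.4974

δ ≈ 3.497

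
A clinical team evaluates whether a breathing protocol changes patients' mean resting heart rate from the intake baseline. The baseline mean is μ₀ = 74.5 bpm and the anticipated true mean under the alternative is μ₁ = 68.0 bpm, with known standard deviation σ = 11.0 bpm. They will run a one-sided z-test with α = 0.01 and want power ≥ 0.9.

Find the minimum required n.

Standardized effect: d = |μ₁ − μ₀| / σ = |68.0 − 74.5| / 11.0 = 0.5909
For power 0.9 need Φ(δ − z_{0.01}) = 0.9, so δ = z_{0.01} + z_{0.10} = 2.326 + 1.282 = 3.608.
δ = d·√n ⇒ n = (δ/d)² = (3.608 / 0.5909)² = 37.28.
Round up to the next whole unit.

n = 38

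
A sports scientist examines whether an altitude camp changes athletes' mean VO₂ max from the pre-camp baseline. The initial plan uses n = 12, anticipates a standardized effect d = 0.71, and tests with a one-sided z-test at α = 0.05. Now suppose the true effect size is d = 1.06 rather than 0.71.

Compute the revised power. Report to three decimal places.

Power ≈ 0.979

With d = 1.06: δ = d·√n = 1.06 × √12 = 3.6719. Critical value z_{0.05} = 1.645.
Revised power = Φ(δ − 1.645) = Φ(2.027) = 0.9787.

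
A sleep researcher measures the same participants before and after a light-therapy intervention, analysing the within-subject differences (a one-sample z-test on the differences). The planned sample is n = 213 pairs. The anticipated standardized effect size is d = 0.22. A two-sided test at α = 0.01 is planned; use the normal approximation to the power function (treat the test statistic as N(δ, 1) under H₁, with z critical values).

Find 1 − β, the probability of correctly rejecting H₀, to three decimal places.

Power ≈ 0.737

Noncentrality parameter: δ = d·√n = 0.22 × √213 = 3.2108
Critical value for a two-sided test at α = 0.01: z_{α/2} = 2.576.
Power = Φ(δ − 2.576) + Φ(−δ − 2.576) = Φ(0.635) + Φ(-5.787) = 0.7373 + 0.0000 = 0.7373.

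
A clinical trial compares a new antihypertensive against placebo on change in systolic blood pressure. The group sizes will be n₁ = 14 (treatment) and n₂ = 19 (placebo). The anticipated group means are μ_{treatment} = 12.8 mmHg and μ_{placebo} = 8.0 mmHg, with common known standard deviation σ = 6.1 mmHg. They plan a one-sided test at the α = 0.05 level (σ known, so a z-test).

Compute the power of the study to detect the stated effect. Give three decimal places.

Standardized effect: d = |μ_{treatment} − μ_{placebo}| / σ = |12.8 − 8.0| / 6.1 = 0.7869
Noncentrality parameter: δ = d / √(1/n₁ + 1/n₂) = 0.7869 / √(1/14 + 1/19) = 2.2341
Critical value for a one-sided test at α = 0.05: z_α = 1.645.
Power = Φ(δ − 1.645) = Φ(0.589) = 0.7221.

Power ≈ 0.722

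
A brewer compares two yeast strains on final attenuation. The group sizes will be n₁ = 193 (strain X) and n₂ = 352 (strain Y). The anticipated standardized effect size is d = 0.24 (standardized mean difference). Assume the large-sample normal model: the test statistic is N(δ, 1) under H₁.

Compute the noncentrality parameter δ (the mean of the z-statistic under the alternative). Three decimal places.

δ ≈ 2.680

The noncentrality parameter scales effect size by the design's sample-size factor: δ = d / √(1/n₁ + 1/n₂) = 0.24 / √(1/193 + 1/352) = 2.6796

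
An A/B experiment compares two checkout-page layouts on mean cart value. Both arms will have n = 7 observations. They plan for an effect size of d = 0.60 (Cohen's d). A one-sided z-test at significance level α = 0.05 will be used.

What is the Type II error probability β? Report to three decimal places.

Noncentrality parameter: δ = d·√(n/2) = 0.60 × √(7/2) = 1.1225
Critical value for a one-sided test at α = 0.05: z_α = 1.645.
Power = P(Z > 1.645 − δ) = Φ(-0.522) = 0.3007.
Type II error: β = 1 − power = 1 − 0.3007 = 0.6993.

β ≈ 0.699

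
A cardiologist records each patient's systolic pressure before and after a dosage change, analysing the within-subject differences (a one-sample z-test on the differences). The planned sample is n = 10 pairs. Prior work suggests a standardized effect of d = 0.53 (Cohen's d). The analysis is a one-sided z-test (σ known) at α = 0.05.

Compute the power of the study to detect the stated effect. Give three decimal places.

Noncentrality parameter: λ = d·√n = 0.53 × √10 = 1.6760
One-sided α = 0.05 → critical value z_{0.05} = 1.645.
Power = Φ(λ − 1.645) = Φ(0.031) = 0.5124.

Power ≈ 0.512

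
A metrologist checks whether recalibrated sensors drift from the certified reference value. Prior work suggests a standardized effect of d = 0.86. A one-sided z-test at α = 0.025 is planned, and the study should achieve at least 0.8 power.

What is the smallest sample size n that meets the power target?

For power 0.8 need Φ(δ − z_{0.025}) = 0.8, so δ = z_{0.025} + z_{0.20} = 1.960 + 0.842 = 2.802.
δ = d·√n ⇒ n = (δ/d)² = (2.802 / 0.86)² = 10.61.
Round up to the next whole unit.

n = 11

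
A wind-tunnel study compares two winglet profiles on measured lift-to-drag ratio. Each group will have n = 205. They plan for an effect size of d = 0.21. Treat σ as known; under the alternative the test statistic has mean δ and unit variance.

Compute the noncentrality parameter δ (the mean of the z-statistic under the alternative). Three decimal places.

δ ≈ 2.126

The noncentrality parameter scales effect size by the design's sample-size factor: δ = d·√(n/2) = 0.21 × √(205/2) = 2.1261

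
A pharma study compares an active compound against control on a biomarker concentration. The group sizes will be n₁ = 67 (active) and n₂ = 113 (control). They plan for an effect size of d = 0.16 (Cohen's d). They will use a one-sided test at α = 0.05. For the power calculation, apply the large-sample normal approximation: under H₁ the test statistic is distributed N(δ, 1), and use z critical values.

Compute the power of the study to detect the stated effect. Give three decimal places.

Power ≈ 0.272

Noncentrality parameter: δ = d / √(1/n₁ + 1/n₂) = 0.16 / √(1/67 + 1/113) = 1.0377
One-sided α = 0.05 → critical value z_{0.05} = 1.645.
Power = Φ(δ − 1.645) = Φ(-0.607) = 0.2719.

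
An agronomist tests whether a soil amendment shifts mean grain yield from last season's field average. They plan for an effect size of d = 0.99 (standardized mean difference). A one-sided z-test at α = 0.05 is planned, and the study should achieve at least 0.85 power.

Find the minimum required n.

For power 0.85 need Φ(δ − z_{0.05}) = 0.85, so δ = z_{0.05} + z_{0.15} = 1.645 + 1.036 = 2.681.
δ = d·√n ⇒ n = (δ/d)² = (2.681 / 0.99)² = 7.34.
Round up to the next whole unit.

n = 8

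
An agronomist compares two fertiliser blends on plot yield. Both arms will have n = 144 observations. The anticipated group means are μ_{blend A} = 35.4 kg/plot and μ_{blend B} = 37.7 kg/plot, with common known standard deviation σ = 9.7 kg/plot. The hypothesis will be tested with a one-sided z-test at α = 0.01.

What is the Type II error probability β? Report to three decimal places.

β ≈ 0.623

Standardized effect: d = |μ_{blend A} − μ_{blend B}| / σ = |35.4 − 37.7| / 9.7 = 0.2371
Noncentrality parameter: δ = d·√(n/2) = 0.2371 × √(144/2) = 2.0120
One-sided α = 0.01 → critical value z_{0.01} = 2.326.
Power = P(Z > 2.326 − δ) = Φ(-0.314) = 0.3766.
Type II error: β = 1 − power = 1 − 0.3766 = 0.6234.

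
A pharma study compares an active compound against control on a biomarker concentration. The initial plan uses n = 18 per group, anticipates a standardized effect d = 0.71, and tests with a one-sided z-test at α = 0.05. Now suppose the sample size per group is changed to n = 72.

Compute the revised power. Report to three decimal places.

With n = 72 per group: δ = d·√(n/2) = 0.71 × √(72/2) = 4.2600. Critical value z_{0.05} = 1.645.
Revised power = P(Z > 1.645 − δ) = Φ(2.615) = 0.9955.

Power ≈ 0.996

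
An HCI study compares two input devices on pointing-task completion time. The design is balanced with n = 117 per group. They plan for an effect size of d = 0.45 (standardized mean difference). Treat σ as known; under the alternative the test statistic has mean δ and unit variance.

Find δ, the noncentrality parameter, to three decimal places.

δ ≈ 3.442

The noncentrality parameter scales effect size by the design's sample-size factor: δ = d·√(n/2) = 0.45 × √(117/2) = 3.4418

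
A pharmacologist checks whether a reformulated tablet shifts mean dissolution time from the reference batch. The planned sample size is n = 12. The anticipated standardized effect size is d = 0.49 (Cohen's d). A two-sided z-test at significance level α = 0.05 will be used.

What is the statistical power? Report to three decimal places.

Noncentrality parameter: δ = d·√n = 0.49 × √12 = 1.6974
Critical value for a two-sided test at α = 0.05: z_{α/2} = 1.960.
Power = Φ(δ − 1.960) + Φ(−δ − 1.960) = Φ(-0.263) + Φ(-3.657) = 0.3964 + 0.0001 = 0.3966.

Power ≈ 0.397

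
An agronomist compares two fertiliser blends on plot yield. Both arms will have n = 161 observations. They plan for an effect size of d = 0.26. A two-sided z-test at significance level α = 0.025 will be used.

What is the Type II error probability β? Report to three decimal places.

β ≈ 0.464

Noncentrality parameter: λ = d·√(n/2) = 0.26 × √(161/2) = 2.3328
Critical value for a two-sided test at α = 0.025: z_{α/2} = 2.241.
Power = Φ(λ − 2.241) + Φ(−λ − 2.241) = Φ(0.091) + Φ(-4.574) = 0.5364 + 0.0000 = 0.5364.
Type II error: β = 1 − power = 1 − 0.5364 = 0.4636.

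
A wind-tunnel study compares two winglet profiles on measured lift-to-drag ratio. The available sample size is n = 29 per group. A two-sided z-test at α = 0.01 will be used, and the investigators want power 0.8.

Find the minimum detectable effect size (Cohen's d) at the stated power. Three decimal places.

d ≈ 0.897

Required noncentrality: δ = z_{0.005} + z_{0.20} = 2.576 + 0.842 = 3.417.
(Lower-tail contribution to power is negligible for δ > 0.)
δ = d·√(n/2) ⇒ d = δ/√(n/2) = 3.417/√(29/2) = 0.8975.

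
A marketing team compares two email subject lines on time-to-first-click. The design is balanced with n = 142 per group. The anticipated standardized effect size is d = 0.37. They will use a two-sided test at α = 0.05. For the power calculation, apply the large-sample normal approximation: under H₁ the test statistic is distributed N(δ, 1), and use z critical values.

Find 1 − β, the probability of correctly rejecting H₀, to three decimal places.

Noncentrality parameter: δ = d·√(n/2) = 0.37 × √(142/2) = 3.1177
Critical value for a two-sided test at α = 0.05: z_{α/2} = 1.960.
Power = Φ(δ − 1.960) + Φ(−δ − 1.960) = Φ(1.158) + Φ(-5.078) = 0.8765 + 0.0000 = 0.8765.

Power ≈ 0.877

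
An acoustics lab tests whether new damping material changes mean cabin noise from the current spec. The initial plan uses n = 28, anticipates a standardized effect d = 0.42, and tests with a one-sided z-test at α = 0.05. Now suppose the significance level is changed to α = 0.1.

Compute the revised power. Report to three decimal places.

Power ≈ 0.827

δ = d·√n = 0.42 × √28 = 2.2224 (unchanged). New critical value: z_{0.1} = 1.282.
Revised power = P(Z > 1.282 − δ) = Φ(0.941) = 0.8266.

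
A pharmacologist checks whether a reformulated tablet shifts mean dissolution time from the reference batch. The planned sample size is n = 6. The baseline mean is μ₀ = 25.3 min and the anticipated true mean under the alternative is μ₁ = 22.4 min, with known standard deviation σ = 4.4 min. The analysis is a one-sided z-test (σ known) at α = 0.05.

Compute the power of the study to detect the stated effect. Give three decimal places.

Standardized effect: d = |μ₁ − μ₀| / σ = |22.4 − 25.3| / 4.4 = 0.6591
Noncentrality parameter: δ = d·√n = 0.6591 × √6 = 1.6144
Critical value for a one-sided test at α = 0.05: z_α = 1.645.
Power = P(Z > 1.645 − δ) = Φ(-0.030) = 0.4879.

Power ≈ 0.488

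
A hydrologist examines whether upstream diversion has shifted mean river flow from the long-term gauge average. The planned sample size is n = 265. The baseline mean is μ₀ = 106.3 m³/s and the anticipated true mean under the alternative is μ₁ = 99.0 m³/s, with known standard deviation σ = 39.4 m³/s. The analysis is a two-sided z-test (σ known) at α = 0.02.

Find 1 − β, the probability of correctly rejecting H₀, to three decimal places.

Power ≈ 0.755

Standardized effect: d = |μ₁ − μ₀| / σ = |99.0 − 106.3| / 39.4 = 0.1853
Noncentrality parameter: λ = d·√n = 0.1853 × √265 = 3.0161
Two-sided α = 0.02 → critical value z_{0.01} = 2.326.
Power = Φ(λ − 2.326) + Φ(−λ − 2.326) = Φ(0.690) + Φ(-5.342) = 0.7548 + 0.0000 = 0.7548.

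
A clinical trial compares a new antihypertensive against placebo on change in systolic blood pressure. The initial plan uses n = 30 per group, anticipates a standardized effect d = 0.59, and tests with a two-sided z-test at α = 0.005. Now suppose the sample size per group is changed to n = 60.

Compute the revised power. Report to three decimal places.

With n = 60 per group: δ = d·√(n/2) = 0.59 × √(60/2) = 3.2316. Critical value z_{0.0025} = 2.807.
Revised power = Φ(δ − 2.807) + Φ(−δ − 2.807) = Φ(0.425) + Φ(-6.039) = 0.6644 + 0.0000 = 0.6644.

Power ≈ 0.664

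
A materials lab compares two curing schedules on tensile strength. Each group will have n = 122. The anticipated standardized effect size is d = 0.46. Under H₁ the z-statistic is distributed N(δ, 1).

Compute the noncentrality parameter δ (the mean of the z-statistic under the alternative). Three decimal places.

δ ≈ 3.593

δ = d·√(n/2) = 0.46 × √(122/2) = 3.5927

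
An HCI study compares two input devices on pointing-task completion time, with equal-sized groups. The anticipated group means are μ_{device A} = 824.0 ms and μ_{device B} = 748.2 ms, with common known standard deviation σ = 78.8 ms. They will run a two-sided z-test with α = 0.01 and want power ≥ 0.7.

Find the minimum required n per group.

n = 21 per group

Standardized effect: d = |μ_{device A} − μ_{device B}| / σ = |824.0 − 748.2| / 78.8 = 0.9619
For power 0.7 need Φ(δ − z_{0.005}) = 0.7, so δ = z_{0.005} + z_{0.30} = 2.576 + 0.524 = 3.100.
(For δ > 0 the lower-tail rejection region contributes negligibly to power, so the one-term inversion is standard.)
δ = d·√(n/2) ⇒ n = 2(δ/d)² = 2 × (3.100 / 0.9619)² = 20.77.
Rounding up, n = 21 per group.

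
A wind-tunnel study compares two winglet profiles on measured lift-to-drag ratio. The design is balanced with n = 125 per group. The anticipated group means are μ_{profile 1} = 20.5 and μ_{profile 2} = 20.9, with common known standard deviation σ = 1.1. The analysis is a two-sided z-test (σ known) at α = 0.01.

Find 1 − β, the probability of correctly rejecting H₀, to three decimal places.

Power ≈ 0.618

Standardized effect: d = |μ_{profile 1} − μ_{profile 2}| / σ = |20.5 − 20.9| / 1.1 = 0.3636
Noncentrality parameter: δ = d·√(n/2) = 0.3636 × √(125/2) = 2.8748
Critical value for a two-sided test at α = 0.01: z_{α/2} = 2.576.
Power = Φ(δ − 2.576) + Φ(−δ − 2.576) = Φ(0.299) + Φ(-5.451) = 0.6175 + 0.0000 = 0.6175.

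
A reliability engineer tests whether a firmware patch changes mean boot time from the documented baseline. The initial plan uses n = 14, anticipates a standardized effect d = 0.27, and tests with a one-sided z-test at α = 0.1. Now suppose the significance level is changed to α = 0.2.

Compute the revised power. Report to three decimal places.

Power ≈ 0.567

δ = d·√n = 0.27 × √14 = 1.0102 (unchanged). New critical value: z_{0.2} = 0.842.
Revised power = P(Z > 0.842 − δ) = Φ(0.169) = 0.5670.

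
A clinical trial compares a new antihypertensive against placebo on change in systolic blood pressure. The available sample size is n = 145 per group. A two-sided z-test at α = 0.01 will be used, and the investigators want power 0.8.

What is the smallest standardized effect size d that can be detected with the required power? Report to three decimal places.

d ≈ 0.401

Need Φ(δ − 2.576) = 0.8, so δ = 2.576 + 0.842 = 3.417.
(Lower-tail contribution to power is negligible for δ > 0.)
δ = d·√(n/2) ⇒ d = δ/√(n/2) = 3.417/√(145/2) = 0.4014.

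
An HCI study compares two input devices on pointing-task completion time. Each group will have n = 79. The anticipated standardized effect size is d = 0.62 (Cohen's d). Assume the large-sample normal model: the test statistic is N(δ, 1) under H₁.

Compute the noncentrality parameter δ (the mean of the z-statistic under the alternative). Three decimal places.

δ = d·√(n/2) = 0.62 × √(79/2) = 3.8966

δ ≈ 3.897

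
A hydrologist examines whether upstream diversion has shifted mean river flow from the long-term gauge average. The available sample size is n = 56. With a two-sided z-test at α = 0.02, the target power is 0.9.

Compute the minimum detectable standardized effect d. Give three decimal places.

Need Φ(δ − 2.326) = 0.9, so δ = 2.326 + 1.282 = 3.608.
(The second rejection-region term Φ(−δ − z_{α/2}) is negligible and dropped.)
δ = d·√n ⇒ d = δ/√n = 3.608/√56 = 0.4821.

d ≈ 0.482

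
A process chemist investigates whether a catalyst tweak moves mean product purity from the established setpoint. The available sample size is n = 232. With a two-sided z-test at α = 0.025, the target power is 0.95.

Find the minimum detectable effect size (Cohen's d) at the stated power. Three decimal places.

Need Φ(δ − 2.241) = 0.95, so δ = 2.241 + 1.645 = 3.886.
(The second rejection-region term Φ(−δ − z_{α/2}) is negligible and dropped.)
δ = d·√n ⇒ d = δ/√n = 3.886/√232 = 0.2551.

d ≈ 0.255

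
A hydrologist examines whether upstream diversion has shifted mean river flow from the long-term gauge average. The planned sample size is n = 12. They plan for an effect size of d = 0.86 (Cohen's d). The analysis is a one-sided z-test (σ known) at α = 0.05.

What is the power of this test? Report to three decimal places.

Noncentrality parameter: δ = d·√n = 0.86 × √12 = 2.9791
One-sided α = 0.05 → critical value z_{0.05} = 1.645.
Power = P(Z > 1.645 − δ) = Φ(1.334) = 0.9089.

Power ≈ 0.909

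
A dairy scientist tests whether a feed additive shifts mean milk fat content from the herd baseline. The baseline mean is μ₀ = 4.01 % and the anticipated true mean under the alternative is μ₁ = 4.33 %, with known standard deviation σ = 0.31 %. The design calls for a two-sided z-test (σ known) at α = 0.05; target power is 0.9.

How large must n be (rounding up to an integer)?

n = 10

Standardized effect: d = |μ₁ − μ₀| / σ = |4.33 − 4.01| / 0.31 = 1.0323
Set Φ(δ − 1.960) = 0.9; then δ − 1.960 = Φ⁻¹(0.9) = 1.282, giving δ = 3.242.
(The Φ(−δ − z_{α/2}) term is vanishingly small for δ > 0 and is dropped in the standard sample-size formula.)
δ = d·√n ⇒ n = (δ/d)² = (3.242 / 1.0323)² = 9.86.
Round up to the next whole unit.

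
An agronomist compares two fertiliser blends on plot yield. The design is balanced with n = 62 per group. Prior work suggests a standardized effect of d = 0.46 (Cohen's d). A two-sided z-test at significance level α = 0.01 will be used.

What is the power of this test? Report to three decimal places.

Power ≈ 0.494

Noncentrality parameter: δ = d·√(n/2) = 0.46 × √(62/2) = 2.5612
Two-sided α = 0.01 → critical value z_{0.005} = 2.576.
Power = Φ(δ − 2.576) + Φ(−δ − 2.576) = Φ(-0.015) + Φ(-5.137) = 0.4942 + 0.0000 = 0.4942.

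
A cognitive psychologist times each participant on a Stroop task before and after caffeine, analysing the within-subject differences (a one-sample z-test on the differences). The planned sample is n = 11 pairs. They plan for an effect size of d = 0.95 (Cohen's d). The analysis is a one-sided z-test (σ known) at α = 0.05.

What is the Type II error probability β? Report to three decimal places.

Noncentrality parameter: δ = d·√n = 0.95 × √11 = 3.1508
One-sided α = 0.05 → critical value z_{0.05} = 1.645.
Power = Φ(δ − 1.645) = Φ(1.506) = 0.9340.
Type II error: β = 1 − power = 1 − 0.9340 = 0.0660.

β ≈ 0.066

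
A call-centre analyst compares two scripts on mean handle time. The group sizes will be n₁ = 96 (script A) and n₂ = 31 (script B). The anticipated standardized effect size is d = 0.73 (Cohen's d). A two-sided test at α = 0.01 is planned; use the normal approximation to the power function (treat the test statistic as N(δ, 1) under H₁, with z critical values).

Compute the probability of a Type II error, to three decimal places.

Noncentrality parameter: λ = d / √(1/n₁ + 1/n₂) = 0.73 / √(1/96 + 1/31) = 3.5338
Two-sided α = 0.01 → critical value z_{0.005} = 2.576.
Power = Φ(λ − 2.576) + Φ(−λ − 2.576) = Φ(0.958) + Φ(-6.110) = 0.8310 + 0.0000 = 0.8310.
Type II error: β = 1 − power = 1 − 0.8310 = 0.1690.

β ≈ 0.169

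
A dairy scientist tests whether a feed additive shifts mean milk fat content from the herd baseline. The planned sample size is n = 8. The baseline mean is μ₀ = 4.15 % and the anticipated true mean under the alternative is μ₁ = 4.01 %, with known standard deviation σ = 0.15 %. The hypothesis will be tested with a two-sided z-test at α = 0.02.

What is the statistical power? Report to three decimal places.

Power ≈ 0.623

Standardized effect: d = |μ₁ − μ₀| / σ = |4.01 − 4.15| / 0.15 = 0.9333
Noncentrality parameter: δ = d·√n = 0.9333 × √8 = 2.6399
Two-sided α = 0.02 → critical value z_{0.01} = 2.326.
Power = Φ(δ − 2.326) + Φ(−δ − 2.326) = Φ(0.314) + Φ(-4.966) = 0.6231 + 0.0000 = 0.6231.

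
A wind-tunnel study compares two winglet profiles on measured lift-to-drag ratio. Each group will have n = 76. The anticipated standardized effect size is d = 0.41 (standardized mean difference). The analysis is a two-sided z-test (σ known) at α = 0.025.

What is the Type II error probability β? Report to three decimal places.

β ≈ 0.387

Noncentrality parameter: δ = d·√(n/2) = 0.41 × √(76/2) = 2.5274
Two-sided α = 0.025 → critical value z_{0.0125} = 2.241.
Power = Φ(δ − 2.241) + Φ(−δ − 2.241) = Φ(0.286) + Φ(-4.769) = 0.6126 + 0.0000 = 0.6126.
Type II error: β = 1 − power = 1 − 0.6126 = 0.3874.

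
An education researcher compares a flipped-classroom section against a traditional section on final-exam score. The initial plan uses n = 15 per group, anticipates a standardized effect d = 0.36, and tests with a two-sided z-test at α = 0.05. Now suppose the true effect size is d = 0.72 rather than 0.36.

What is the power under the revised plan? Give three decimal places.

Power ≈ 0.505

With d = 0.72: δ = d·√(n/2) = 0.72 × √(15/2) = 1.9718. Critical value z_{0.025} = 1.960.
Revised power = Φ(δ − 1.960) + Φ(−δ − 1.960) = Φ(0.012) + Φ(-3.932) = 0.5047 + 0.0000 = 0.5048.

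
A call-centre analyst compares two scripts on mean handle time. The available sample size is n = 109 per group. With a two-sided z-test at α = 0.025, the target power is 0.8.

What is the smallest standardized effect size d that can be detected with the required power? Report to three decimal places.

Need Φ(δ − 2.241) = 0.8, so δ = 2.241 + 0.842 = 3.083.
(Lower-tail contribution to power is negligible for δ > 0.)
δ = d·√(n/2) ⇒ d = δ/√(n/2) = 3.083/√(109/2) = 0.4176.

d ≈ 0.418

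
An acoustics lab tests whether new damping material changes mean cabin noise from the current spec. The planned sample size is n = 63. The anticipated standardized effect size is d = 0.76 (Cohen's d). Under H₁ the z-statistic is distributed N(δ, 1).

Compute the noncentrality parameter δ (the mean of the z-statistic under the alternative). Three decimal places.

δ ≈ 6.032

The noncentrality parameter scales effect size by the design's sample-size factor: δ = d·√n = 0.76 × √63 = 6.0323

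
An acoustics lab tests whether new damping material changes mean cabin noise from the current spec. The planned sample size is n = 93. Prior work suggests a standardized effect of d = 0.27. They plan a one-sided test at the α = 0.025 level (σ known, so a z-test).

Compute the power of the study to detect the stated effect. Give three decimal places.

Noncentrality parameter: δ = d·√n = 0.27 × √93 = 2.6038
Critical value for a one-sided test at α = 0.025: z_α = 1.960.
Power = P(Z > 1.960 − δ) = Φ(0.644) = 0.7402.

Power ≈ 0.740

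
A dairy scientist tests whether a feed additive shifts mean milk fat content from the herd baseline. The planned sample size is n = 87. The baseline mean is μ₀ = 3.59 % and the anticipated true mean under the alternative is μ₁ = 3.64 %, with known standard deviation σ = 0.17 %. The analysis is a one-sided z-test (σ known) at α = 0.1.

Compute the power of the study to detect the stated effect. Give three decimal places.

Power ≈ 0.928

Standardized effect: d = |μ₁ − μ₀| / σ = |3.64 − 3.59| / 0.17 = 0.2941
Noncentrality parameter: δ = d·√n = 0.2941 × √87 = 2.7433
One-sided α = 0.1 → critical value z_{0.1} = 1.282.
Power = P(Z > 1.282 − δ) = Φ(1.462) = 0.9281.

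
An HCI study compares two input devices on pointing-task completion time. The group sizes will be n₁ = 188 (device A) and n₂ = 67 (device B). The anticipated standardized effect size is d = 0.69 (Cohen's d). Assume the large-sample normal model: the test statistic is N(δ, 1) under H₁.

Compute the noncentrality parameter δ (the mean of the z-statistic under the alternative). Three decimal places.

δ ≈ 4.849

The noncentrality parameter scales effect size by the design's sample-size factor: δ = d / √(1/n₁ + 1/n₂) = 0.69 / √(1/188 + 1/67) = 4.8495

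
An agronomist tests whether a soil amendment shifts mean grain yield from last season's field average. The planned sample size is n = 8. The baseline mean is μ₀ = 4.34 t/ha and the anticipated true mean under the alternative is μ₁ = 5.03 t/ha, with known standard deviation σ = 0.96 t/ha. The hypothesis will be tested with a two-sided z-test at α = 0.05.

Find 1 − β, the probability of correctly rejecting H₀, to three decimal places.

Power ≈ 0.529

Standardized effect: d = |μ₁ − μ₀| / σ = |5.03 − 4.34| / 0.96 = 0.7188
Noncentrality parameter: δ = d·√n = 0.7188 × √8 = 2.0329
Two-sided α = 0.05 → critical value z_{0.025} = 1.960.
Power = Φ(δ − 1.960) + Φ(−δ − 1.960) = Φ(0.073) + Φ(-3.993) = 0.5291 + 0.0000 = 0.5291.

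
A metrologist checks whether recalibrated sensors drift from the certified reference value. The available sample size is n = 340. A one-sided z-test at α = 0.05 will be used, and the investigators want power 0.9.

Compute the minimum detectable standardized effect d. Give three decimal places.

Required noncentrality: δ = z_{0.05} + z_{0.10} = 1.645 + 1.282 = 2.926.
δ = d·√n ⇒ d = δ/√n = 2.926/√340 = 0.1587.

d ≈ 0.159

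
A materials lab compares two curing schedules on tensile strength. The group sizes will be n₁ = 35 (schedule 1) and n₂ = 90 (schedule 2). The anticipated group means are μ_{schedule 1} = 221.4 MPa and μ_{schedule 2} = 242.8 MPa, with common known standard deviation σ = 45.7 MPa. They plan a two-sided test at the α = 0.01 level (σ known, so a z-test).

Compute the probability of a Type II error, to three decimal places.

Standardized effect: d = |μ_{schedule 1} − μ_{schedule 2}| / σ = |221.4 − 242.8| / 45.7 = 0.4683
Noncentrality parameter: δ = d / √(1/n₁ + 1/n₂) = 0.4683 / √(1/35 + 1/90) = 2.3507
Critical value for a two-sided test at α = 0.01: z_{α/2} = 2.576.
Power = Φ(δ − 2.576) + Φ(−δ − 2.576) = Φ(-0.225) + Φ(-4.927) = 0.4109 + 0.0000 = 0.4109.
Type II error: β = 1 − power = 1 − 0.4109 = 0.5891.

β ≈ 0.589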